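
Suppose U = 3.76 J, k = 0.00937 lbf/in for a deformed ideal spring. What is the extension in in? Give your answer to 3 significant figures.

84.3 in

Solving U = ½k·x² for x: x = √(2U/k).
U = 3.76 J; k = 0.00937 lbf/in = 1.641 N/m.
x = 2.141 m
2.141 m × (1 in / 0.02540 m) = 84.28 in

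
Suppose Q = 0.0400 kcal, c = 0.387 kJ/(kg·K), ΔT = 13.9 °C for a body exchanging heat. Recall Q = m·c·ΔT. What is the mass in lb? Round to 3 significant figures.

Rearranging Q = m·c·ΔT for m: m = Q/(c·ΔT).
Q = 0.0400 kcal = 167.4 J; c = 0.387 kJ/(kg·K) = 387.0 J/(kg·K); ΔT = 13.9 °C = 13.90 K.
m = 0.03111 kg
0.03111 kg × (1 lb / 0.4536 kg) = 0.06859 lb

0.0686 lb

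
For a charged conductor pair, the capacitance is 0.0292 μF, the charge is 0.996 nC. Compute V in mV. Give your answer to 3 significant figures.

Rearranging C = Q/V for V: V = Q/C.
C = 0.0292 μF = 2.920×10^-8 F; Q = 0.996 nC = 9.960×10^-10 C.
V = 0.03411 V  (the unit combination reduces to kg·m²/(A·s³) = V)
0.03411 V × (1 mV / 0.001000 V) = 34.11 mV

34.1 mV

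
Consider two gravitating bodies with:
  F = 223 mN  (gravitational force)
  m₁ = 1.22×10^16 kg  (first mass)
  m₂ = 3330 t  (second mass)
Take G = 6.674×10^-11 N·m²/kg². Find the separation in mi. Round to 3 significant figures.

2170 mi

From Newton's law of gravitation: r = √(G·m₁m₂/F).
F = 223 mN = 0.2230 N; m₁ = 1.22×10^16 kg; m₂ = 3330 t = 3.330×10^6 kg; G = 6.674×10^-11 N·m²/kg².
r = 3.487×10^6 m
3.487×10^6 m × (1 mi / 1609 m) = 2167 mi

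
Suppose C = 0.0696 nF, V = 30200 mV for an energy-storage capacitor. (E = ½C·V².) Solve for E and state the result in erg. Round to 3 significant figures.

E is given directly by: E = ½CV².
C = 0.0696 nF = 6.960×10^-11 F; V = 30200 mV = 30.20 V.
E = 3.174×10^-8 J  (the unit combination reduces to kg·m²/s² = J)
3.174×10^-8 J × (1 erg / 1.000×10^-7 J) = 0.3174 erg

0.317 erg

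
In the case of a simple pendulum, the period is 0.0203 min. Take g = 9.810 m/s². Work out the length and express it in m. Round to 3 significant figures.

Solving T = 2π√(L/g) for L: L = g·(T/2π)².
T = 0.0203 min = 1.218 s; g = 9.810 m/s².
L = 0.3686 m

0.369 m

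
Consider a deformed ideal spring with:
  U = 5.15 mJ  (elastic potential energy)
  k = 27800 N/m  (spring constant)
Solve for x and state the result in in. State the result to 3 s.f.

Solving U = ½k·x² for x: x = √(2U/k).
U = 5.15 mJ = 0.005150 J; k = 27800 N/m.
x = 6.087×10^-4 m
6.087×10^-4 m × (1 in / 0.02540 m) = 0.02396 in

0.0240 in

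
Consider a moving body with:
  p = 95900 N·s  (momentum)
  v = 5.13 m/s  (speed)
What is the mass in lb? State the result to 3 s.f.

Rearranging p = m·v for m: m = p/v.
p = 95900 N·s = 95900 kg·m/s; v = 5.13 m/s.
m = 18694 kg
18694 kg × (1 lb / 0.4536 kg) = 41213 lb

41200 lb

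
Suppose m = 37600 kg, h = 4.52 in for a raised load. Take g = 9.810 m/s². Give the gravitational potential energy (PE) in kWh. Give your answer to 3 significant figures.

0.0118 kWh

PE is given directly by: PE = mgh.
m = 37600 kg; h = 4.52 in = 0.1148 m; g = 9.810 m/s².
PE = 42348 J  (the unit combination reduces to kg·m²/s² = J)
42348 J × (1 kWh / 3.600×10^6 J) = 0.01176 kWh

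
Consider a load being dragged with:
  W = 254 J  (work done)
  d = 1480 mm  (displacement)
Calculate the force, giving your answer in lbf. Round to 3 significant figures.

Rearranging W = F·d for F: F = W/d.
W = 254 J; d = 1480 mm = 1.480 m.
F = 171.6 N
171.6 N × (1 lbf / 4.448 N) = 38.58 lbf

38.6 lbf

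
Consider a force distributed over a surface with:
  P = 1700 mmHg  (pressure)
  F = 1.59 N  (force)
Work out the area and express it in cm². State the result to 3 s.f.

Solving P = F/A for A: A = F/P.
P = 1700 mmHg = 2.266×10^5 Pa; F = 1.59 N.
A = 7.015×10^-6 m²
7.015×10^-6 m² × (1 cm² / 1.000×10^-4 m²) = 0.07015 cm²

0.0702 cm²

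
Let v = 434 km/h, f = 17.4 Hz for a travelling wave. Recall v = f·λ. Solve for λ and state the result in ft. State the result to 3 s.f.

22.7 ft

Solving v = f·λ for λ: λ = v/f.
v = 434 km/h = 120.6 m/s; f = 17.4 Hz.
λ = 6.928 m
6.928 m × (1 ft / 0.3048 m) = 22.73 ft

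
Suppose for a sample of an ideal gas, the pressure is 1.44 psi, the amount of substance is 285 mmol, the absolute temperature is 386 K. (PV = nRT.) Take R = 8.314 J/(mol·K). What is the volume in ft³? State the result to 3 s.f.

Rearranging: V = nRT/P.
P = 1.44 psi = 9928 Pa; n = 285 mmol = 0.2850 mol; T = 386 K; R = 8.314 J/(mol·K).
V = 0.09212 m³
0.09212 m³ × (1 ft³ / 0.02832 m³) = 3.253 ft³

3.25 ft³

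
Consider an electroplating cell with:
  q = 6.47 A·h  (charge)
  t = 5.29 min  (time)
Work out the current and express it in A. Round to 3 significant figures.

Solving q = I·t for I: I = q/t.
q = 6.47 A·h = 23292 C; t = 5.29 min = 317.4 s.
I = 73.38 A

73.4 A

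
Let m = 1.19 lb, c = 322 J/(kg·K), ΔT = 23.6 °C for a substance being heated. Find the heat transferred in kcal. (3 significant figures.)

Q is given directly by: Q = mcΔT.
m = 1.19 lb = 0.5398 kg; c = 322 J/(kg·K); ΔT = 23.6 °C = 23.60 K.
Q = 4102 J  (the unit combination reduces to kg·m²/s² = J)
4102 J × (1 kcal / 4184 J) = 0.9804 kcal

0.980 kcal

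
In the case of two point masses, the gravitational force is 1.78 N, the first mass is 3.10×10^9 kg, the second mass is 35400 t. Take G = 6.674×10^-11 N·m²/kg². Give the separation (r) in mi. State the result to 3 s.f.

1.26 mi

Rearranging: r = √(G·m₁m₂/F).
F = 1.78 N; m₁ = 3.10×10^9 kg; m₂ = 35400 t = 3.540×10^7 kg; G = 6.674×10^-11 N·m²/kg².
r = 2028 m
2028 m × (1 mi / 1609 m) = 1.260 mi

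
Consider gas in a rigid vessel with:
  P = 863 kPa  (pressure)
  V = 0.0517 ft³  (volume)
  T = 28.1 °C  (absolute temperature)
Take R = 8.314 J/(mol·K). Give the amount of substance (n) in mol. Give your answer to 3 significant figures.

From the ideal-gas law: n = PV/(RT).
P = 863 kPa = 8.630×10^5 Pa; V = 0.0517 ft³ = 0.001464 m³; T = 28.1 °C = 301.2 K; R = 8.314 J/(mol·K).
n = 0.5044 mol

0.504 mol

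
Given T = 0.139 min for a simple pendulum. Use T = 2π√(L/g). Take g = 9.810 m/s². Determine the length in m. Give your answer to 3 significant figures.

Rearranging: L = g·(T/2π)².
T = 0.139 min = 8.340 s; g = 9.810 m/s².
L = 17.28 m

17.3 m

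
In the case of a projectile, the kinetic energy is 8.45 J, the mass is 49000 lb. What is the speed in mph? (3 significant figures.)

Rearranging KE = ½mv² for v: v = √(2·KE/m).
KE = 8.45 J; m = 49000 lb = 22226 kg.
v = 0.02757 m/s
0.02757 m/s × (1 mph / 0.4470 m/s) = 0.06168 mph

0.0617 mph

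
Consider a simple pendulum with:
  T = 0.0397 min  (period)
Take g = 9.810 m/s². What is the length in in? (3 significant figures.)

Solving T = 2π√(L/g) for L: L = g·(T/2π)².
T = 0.0397 min = 2.382 s; g = 9.810 m/s².
L = 1.410 m
1.410 m × (1 in / 0.02540 m) = 55.51 in

55.5 in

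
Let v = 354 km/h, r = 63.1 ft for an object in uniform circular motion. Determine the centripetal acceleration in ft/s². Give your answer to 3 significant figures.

1650 ft/s²

Directly: a = v²/r.
v = 354 km/h = 98.33 m/s; r = 63.1 ft = 19.23 m.
a = 502.8 m/s²
502.8 m/s² × (1 ft/s² / 0.3048 m/s²) = 1649 ft/s²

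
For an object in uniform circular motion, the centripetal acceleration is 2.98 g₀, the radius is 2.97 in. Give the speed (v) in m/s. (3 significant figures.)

1.48 m/s

Solving a = v²/r for v: v = √(a·r).
a = 2.98 g₀ = 29.22 m/s²; r = 2.97 in = 0.07544 m.
v = 1.485 m/s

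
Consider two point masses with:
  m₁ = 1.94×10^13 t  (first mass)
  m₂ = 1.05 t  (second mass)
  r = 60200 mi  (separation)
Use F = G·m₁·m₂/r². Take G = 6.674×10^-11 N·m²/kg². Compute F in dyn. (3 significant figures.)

0.0145 dyn

Directly: F = Gm₁m₂/r².
m₁ = 1.94×10^13 t = 1.940×10^16 kg; m₂ = 1.05 t = 1050 kg; r = 60200 mi = 9.688×10^7 m; G = 6.674×10^-11 N·m²/kg².
F = 1.448×10^-7 N  (the unit combination reduces to kg·m/s² = N)
1.448×10^-7 N × (1 dyn / 1.000×10^-5 N) = 0.01448 dyn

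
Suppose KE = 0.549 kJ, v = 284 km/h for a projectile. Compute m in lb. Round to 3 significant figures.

0.389 lb

Rearranging: m = 2·KE/v².
KE = 0.549 kJ = 549.0 J; v = 284 km/h = 78.89 m/s.
m = 0.1764 kg
0.1764 kg × (1 lb / 0.4536 kg) = 0.3890 lb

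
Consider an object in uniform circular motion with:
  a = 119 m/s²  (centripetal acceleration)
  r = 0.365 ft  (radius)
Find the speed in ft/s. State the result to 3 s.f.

Rearranging a = v²/r for v: v = √(a·r).
a = 119 m/s²; r = 0.365 ft = 0.1113 m.
v = 3.639 m/s
3.639 m/s × (1 ft/s / 0.3048 m/s) = 11.94 ft/s

11.9 ft/s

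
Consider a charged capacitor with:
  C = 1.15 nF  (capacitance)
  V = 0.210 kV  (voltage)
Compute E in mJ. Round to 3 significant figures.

0.0254 mJ

E is given directly by: E = ½CV².
C = 1.15 nF = 1.150×10^-9 F; V = 0.210 kV = 210.0 V.
E = 2.536×10^-5 J
2.536×10^-5 J × (1 mJ / 0.001000 J) = 0.02536 mJ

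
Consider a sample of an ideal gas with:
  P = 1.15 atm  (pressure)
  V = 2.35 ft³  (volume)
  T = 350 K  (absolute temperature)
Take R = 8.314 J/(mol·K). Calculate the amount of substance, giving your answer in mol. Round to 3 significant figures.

From the ideal-gas law: n = PV/(RT).
P = 1.15 atm = 1.165×10^5 Pa; V = 2.35 ft³ = 0.06654 m³; T = 350 K; R = 8.314 J/(mol·K).
n = 2.665 mol

2.66 mol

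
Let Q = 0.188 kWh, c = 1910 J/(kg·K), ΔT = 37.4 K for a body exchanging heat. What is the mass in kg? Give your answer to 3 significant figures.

9.47 kg

Rearranging Q = m·c·ΔT for m: m = Q/(c·ΔT).
Q = 0.188 kWh = 6.768×10^5 J; c = 1910 J/(kg·K); ΔT = 37.4 K.
m = 9.474 kg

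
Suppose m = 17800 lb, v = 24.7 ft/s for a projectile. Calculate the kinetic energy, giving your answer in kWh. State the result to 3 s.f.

KE is given directly by: KE = ½mv².
m = 17800 lb = 8074 kg; v = 24.7 ft/s = 7.529 m/s.
KE = 2.288×10^5 J
2.288×10^5 J × (1 kWh / 3.600×10^6 J) = 0.06356 kWh

0.0636 kWh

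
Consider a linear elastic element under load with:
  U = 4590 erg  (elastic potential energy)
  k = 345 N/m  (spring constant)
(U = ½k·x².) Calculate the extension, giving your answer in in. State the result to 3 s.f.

Rearranging U = ½k·x² for x: x = √(2U/k).
U = 4590 erg = 4.590×10^-4 J; k = 345 N/m.
x = 0.001631 m
0.001631 m × (1 in / 0.02540 m) = 0.06422 in

0.0642 in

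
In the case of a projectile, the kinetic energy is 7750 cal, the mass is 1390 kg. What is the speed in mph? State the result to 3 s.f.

15.3 mph

Rearranging KE = ½mv² for v: v = √(2·KE/m).
KE = 7750 cal = 32426 J; m = 1390 kg.
v = 6.831 m/s
6.831 m/s × (1 mph / 0.4470 m/s) = 15.28 mph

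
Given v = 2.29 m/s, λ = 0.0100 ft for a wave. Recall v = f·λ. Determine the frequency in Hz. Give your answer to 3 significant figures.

751 Hz

Solving v = f·λ for f: f = v/λ.
v = 2.29 m/s; λ = 0.0100 ft = 0.003048 m.
f = 751.3 Hz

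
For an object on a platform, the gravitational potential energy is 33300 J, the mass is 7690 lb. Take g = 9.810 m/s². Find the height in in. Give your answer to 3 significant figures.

38.3 in

Solving PE = m·g·h for h: h = PE/(m·g).
PE = 33300 J; m = 7690 lb = 3488 kg; g = 9.810 m/s².
h = 0.9732 m
0.9732 m × (1 in / 0.02540 m) = 38.31 in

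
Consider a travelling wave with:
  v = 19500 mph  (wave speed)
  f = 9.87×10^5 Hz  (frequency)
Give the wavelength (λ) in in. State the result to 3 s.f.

Rearranging: λ = v/f.
v = 19500 mph = 8717 m/s; f = 9.87×10^5 Hz.
λ = 0.008832 m
0.008832 m × (1 in / 0.02540 m) = 0.3477 in

0.348 in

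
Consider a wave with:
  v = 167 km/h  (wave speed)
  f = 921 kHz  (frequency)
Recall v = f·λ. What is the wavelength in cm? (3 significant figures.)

Rearranging: λ = v/f.
v = 167 km/h = 46.39 m/s; f = 921 kHz = 9.210×10^5 Hz.
λ = 5.037×10^-5 m
5.037×10^-5 m × (1 cm / 0.01000 m) = 0.005037 cm

0.00504 cm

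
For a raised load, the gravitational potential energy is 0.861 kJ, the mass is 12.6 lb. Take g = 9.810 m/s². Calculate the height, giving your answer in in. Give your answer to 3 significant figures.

Rearranging PE = m·g·h for h: h = PE/(m·g).
PE = 0.861 kJ = 861.0 J; m = 12.6 lb = 5.715 kg; g = 9.810 m/s².
h = 15.36 m
15.36 m × (1 in / 0.02540 m) = 604.6 in

605 in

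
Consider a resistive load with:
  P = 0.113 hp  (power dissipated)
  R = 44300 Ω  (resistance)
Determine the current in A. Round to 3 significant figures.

0.0436 A

Solving P = I²R for I: I = √(P/R).
P = 0.113 hp = 84.26 W; R = 44300 Ω.
I = 0.04361 A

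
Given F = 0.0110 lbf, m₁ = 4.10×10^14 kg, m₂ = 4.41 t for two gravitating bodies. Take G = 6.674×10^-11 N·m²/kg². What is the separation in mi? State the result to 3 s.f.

From Newton's law of gravitation: r = √(G·m₁m₂/F).
F = 0.0110 lbf = 0.04893 N; m₁ = 4.10×10^14 kg; m₂ = 4.41 t = 4410 kg; G = 6.674×10^-11 N·m²/kg².
r = 49661 m
49661 m × (1 mi / 1609 m) = 30.86 mi

30.9 mi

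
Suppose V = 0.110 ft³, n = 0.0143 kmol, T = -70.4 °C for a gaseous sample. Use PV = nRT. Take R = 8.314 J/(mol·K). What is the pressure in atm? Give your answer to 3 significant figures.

Directly: P = nRT/V.
V = 0.110 ft³ = 0.003115 m³; n = 0.0143 kmol = 14.30 mol; T = -70.4 °C = 202.7 K; R = 8.314 J/(mol·K).
P = 7.739×10^6 Pa  (the unit combination reduces to kg/(m·s²) = Pa)
7.739×10^6 Pa × (1 atm / 1.013×10^5 Pa) = 76.38 atm

76.4 atm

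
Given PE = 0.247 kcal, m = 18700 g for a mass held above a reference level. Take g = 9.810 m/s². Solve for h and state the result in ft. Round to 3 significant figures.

Rearranging: h = PE/(m·g).
PE = 0.247 kcal = 1033 J; m = 18700 g = 18.70 kg; g = 9.810 m/s².
h = 5.633 m
5.633 m × (1 ft / 0.3048 m) = 18.48 ft

18.5 ft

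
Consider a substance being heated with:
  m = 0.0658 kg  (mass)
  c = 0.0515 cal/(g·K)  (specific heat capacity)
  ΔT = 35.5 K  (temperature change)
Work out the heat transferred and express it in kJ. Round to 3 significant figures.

Directly: Q = mcΔT.
m = 0.0658 kg; c = 0.0515 cal/(g·K) = 215.5 J/(kg·K); ΔT = 35.5 K.
Q = 503.3 J  (the unit combination reduces to kg·m²/s² = J)
503.3 J × (1 kJ / 1000 J) = 0.5033 kJ

0.503 kJ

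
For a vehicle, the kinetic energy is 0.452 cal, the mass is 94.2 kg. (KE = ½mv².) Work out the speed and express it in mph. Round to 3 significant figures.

Solving KE = ½mv² for v: v = √(2·KE/m).
KE = 0.452 cal = 1.891 J; m = 94.2 kg.
v = 0.2004 m/s
0.2004 m/s × (1 mph / 0.4470 m/s) = 0.4482 mph

0.448 mph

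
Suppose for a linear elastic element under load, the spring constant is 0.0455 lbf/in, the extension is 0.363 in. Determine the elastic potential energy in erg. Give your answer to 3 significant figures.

U is given directly by: U = ½kx².
k = 0.0455 lbf/in = 7.968 N/m; x = 0.363 in = 0.009220 m.
U = 3.387×10^-4 J  (the unit combination reduces to kg·m²/s² = J)
3.387×10^-4 J × (1 erg / 1.000×10^-7 J) = 3387 erg

3390 erg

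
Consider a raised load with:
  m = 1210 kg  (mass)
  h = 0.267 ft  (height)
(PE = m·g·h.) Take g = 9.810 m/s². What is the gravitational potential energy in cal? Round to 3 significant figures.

PE is given directly by: PE = mgh.
m = 1210 kg; h = 0.267 ft = 0.08138 m; g = 9.810 m/s².
PE = 966.0 J
966.0 J × (1 cal / 4.184 J) = 230.9 cal

231 cal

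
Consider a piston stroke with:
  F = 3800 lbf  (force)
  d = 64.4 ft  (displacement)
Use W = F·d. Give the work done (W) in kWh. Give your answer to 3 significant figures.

W is given directly by: W = F·d.
F = 3800 lbf = 16903 N; d = 64.4 ft = 19.63 m.
W = 3.318×10^5 J  (the unit combination reduces to kg·m²/s² = J)
3.318×10^5 J × (1 kWh / 3.600×10^6 J) = 0.09217 kWh

0.0922 kWh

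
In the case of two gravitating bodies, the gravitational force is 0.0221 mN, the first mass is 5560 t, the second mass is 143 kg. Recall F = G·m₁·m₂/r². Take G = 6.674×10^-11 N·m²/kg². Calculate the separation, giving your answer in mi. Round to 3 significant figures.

Rearranging: r = √(G·m₁m₂/F).
F = 0.0221 mN = 2.210×10^-5 N; m₁ = 5560 t = 5.560×10^6 kg; m₂ = 143 kg; G = 6.674×10^-11 N·m²/kg².
r = 49.00 m
49.00 m × (1 mi / 1609 m) = 0.03045 mi

0.0304 mi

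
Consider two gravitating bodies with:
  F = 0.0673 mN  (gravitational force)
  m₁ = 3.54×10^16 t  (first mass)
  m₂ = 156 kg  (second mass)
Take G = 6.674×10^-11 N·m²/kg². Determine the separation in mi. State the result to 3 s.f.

46000 mi

From Newton's law of gravitation: r = √(G·m₁m₂/F).
F = 0.0673 mN = 6.730×10^-5 N; m₁ = 3.54×10^16 t = 3.540×10^19 kg; m₂ = 156 kg; G = 6.674×10^-11 N·m²/kg².
r = 7.400×10^7 m
7.400×10^7 m × (1 mi / 1609 m) = 45983 mi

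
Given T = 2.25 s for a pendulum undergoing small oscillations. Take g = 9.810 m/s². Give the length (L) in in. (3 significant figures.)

Rearranging: L = g·(T/2π)².
T = 2.25 s; g = 9.810 m/s².
L = 1.258 m
1.258 m × (1 in / 0.02540 m) = 49.53 in

49.5 in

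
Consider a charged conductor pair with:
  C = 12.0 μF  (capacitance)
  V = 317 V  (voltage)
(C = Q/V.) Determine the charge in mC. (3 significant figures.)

3.80 mC

Rearranging C = Q/V for Q: Q = CV.
C = 12.0 μF = 1.200×10^-5 F; V = 317 V.
Q = 0.003804 C  (the unit combination reduces to A·s = C)
0.003804 C × (1 mC / 0.001000 C) = 3.804 mC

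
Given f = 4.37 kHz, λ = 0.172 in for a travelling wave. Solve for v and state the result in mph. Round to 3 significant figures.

Directly: v = fλ.
f = 4.37 kHz = 4370 Hz; λ = 0.172 in = 0.004369 m.
v = 19.09 m/s
19.09 m/s × (1 mph / 0.4470 m/s) = 42.71 mph

42.7 mph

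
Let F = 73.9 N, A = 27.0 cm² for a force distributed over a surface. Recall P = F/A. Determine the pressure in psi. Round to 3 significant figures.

3.97 psi

Directly: P = F/A.
F = 73.9 N; A = 27.0 cm² = 0.002700 m².
P = 27370 Pa
27370 Pa × (1 psi / 6895 Pa) = 3.970 psi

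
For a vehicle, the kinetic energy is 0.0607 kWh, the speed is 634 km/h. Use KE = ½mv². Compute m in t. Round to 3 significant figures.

0.0141 t

Rearranging KE = ½mv² for m: m = 2·KE/v².
KE = 0.0607 kWh = 2.185×10^5 J; v = 634 km/h = 176.1 m/s.
m = 14.09 kg
14.09 kg × (1 t / 1000 kg) = 0.01409 t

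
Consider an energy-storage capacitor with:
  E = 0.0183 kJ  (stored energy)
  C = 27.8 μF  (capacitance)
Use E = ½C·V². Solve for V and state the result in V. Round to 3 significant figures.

1150 V

Rearranging: V = √(2E/C).
E = 0.0183 kJ = 18.30 J; C = 27.8 μF = 2.780×10^-5 F.
V = 1147 V  (the unit combination reduces to kg·m²/(A·s³) = V)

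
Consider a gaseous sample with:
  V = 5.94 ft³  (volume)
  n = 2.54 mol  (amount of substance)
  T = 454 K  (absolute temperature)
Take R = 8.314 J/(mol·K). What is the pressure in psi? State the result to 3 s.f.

P is given directly by: P = nRT/V.
V = 5.94 ft³ = 0.1682 m³; n = 2.54 mol; T = 454 K; R = 8.314 J/(mol·K).
P = 56999 Pa
56999 Pa × (1 psi / 6895 Pa) = 8.267 psi

8.27 psi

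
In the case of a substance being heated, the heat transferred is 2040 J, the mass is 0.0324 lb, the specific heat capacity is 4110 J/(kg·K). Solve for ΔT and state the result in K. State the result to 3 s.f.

33.8 K

Solving Q = m·c·ΔT for ΔT: ΔT = Q/(m·c).
Q = 2040 J; m = 0.0324 lb = 0.01470 kg; c = 4110 J/(kg·K).
ΔT = 33.77 K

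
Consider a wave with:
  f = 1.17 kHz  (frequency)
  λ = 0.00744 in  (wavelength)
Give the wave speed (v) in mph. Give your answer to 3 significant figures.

0.495 mph

v is given directly by: v = fλ.
f = 1.17 kHz = 1170 Hz; λ = 0.00744 in = 1.890×10^-4 m.
v = 0.2211 m/s
0.2211 m/s × (1 mph / 0.4470 m/s) = 0.4946 mph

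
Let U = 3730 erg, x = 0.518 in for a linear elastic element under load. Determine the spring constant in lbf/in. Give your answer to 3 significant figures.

Solving U = ½k·x² for k: k = 2U/x².
U = 3730 erg = 3.730×10^-4 J; x = 0.518 in = 0.01316 m.
k = 4.309 N/m
4.309 N/m × (1 lbf/in / 175.1 N/m) = 0.02461 lbf/in

0.0246 lbf/in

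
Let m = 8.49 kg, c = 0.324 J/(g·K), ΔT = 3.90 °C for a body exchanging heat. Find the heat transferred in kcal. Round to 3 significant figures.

Q is given directly by: Q = mcΔT.
m = 8.49 kg; c = 0.324 J/(g·K) = 324.0 J/(kg·K); ΔT = 3.90 °C = 3.900 K.
Q = 10728 J
10728 J × (1 kcal / 4184 J) = 2.564 kcal

2.56 kcal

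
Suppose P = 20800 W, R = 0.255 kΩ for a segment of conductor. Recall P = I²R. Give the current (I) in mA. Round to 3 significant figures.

9030 mA

Rearranging: I = √(P/R).
P = 20800 W; R = 0.255 kΩ = 255.0 Ω.
I = 9.032 A
9.032 A × (1 mA / 0.001000 A) = 9032 mA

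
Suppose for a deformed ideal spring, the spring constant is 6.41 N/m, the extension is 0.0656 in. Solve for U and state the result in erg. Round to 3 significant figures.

U is given directly by: U = ½kx².
k = 6.41 N/m; x = 0.0656 in = 0.001666 m.
U = 8.898×10^-6 J
8.898×10^-6 J × (1 erg / 1.000×10^-7 J) = 88.98 erg

89.0 erg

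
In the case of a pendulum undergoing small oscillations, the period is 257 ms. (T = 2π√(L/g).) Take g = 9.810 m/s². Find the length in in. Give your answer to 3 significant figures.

Rearranging T = 2π√(L/g) for L: L = g·(T/2π)².
T = 257 ms = 0.2570 s; g = 9.810 m/s².
L = 0.01641 m
0.01641 m × (1 in / 0.02540 m) = 0.6462 in

0.646 in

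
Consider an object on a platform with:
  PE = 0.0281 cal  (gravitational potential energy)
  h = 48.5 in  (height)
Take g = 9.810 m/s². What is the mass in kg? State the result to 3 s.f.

Rearranging: m = PE/(g·h).
PE = 0.0281 cal = 0.1176 J; h = 48.5 in = 1.232 m; g = 9.810 m/s².
m = 0.009729 kg

0.00973 kg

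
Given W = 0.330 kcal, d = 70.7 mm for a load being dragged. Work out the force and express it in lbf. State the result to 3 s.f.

Rearranging W = F·d for F: F = W/d.
W = 0.330 kcal = 1381 J; d = 70.7 mm = 0.07070 m.
F = 19529 N  (the unit combination reduces to kg·m/s² = N)
19529 N × (1 lbf / 4.448 N) = 4390 lbf

4390 lbf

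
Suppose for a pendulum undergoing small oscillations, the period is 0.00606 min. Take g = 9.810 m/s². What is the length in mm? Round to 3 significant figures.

Rearranging: L = g·(T/2π)².
T = 0.00606 min = 0.3636 s; g = 9.810 m/s².
L = 0.03285 m
0.03285 m × (1 mm / 0.001000 m) = 32.85 mm

32.9 mm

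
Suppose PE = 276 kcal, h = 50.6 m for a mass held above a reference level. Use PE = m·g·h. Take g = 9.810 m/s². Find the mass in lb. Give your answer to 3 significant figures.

5130 lb

Rearranging: m = PE/(g·h).
PE = 276 kcal = 1.155×10^6 J; h = 50.6 m; g = 9.810 m/s².
m = 2326 kg
2326 kg × (1 lb / 0.4536 kg) = 5129 lb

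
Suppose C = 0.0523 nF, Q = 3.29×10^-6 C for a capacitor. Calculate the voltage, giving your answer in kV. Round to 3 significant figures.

62.9 kV

Rearranging: V = Q/C.
C = 0.0523 nF = 5.230×10^-11 F; Q = 3.29×10^-6 C.
V = 62906 V
62906 V × (1 kV / 1000 V) = 62.91 kV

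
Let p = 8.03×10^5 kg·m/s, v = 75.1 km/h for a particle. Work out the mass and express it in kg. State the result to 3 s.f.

Solving p = m·v for m: m = p/v.
p = 8.03×10^5 kg·m/s; v = 75.1 km/h = 20.86 m/s.
m = 38493 kg

38500 kg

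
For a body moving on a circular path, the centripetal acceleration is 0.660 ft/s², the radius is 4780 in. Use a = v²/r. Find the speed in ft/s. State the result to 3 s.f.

Rearranging: v = √(a·r).
a = 0.660 ft/s² = 0.2012 m/s²; r = 4780 in = 121.4 m.
v = 4.942 m/s
4.942 m/s × (1 ft/s / 0.3048 m/s) = 16.21 ft/s

16.2 ft/s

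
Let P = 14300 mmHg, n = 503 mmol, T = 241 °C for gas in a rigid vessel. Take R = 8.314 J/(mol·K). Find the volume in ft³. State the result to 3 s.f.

From the ideal-gas law: V = nRT/P.
P = 14300 mmHg = 1.907×10^6 Pa; n = 503 mmol = 0.5030 mol; T = 241 °C = 514.1 K; R = 8.314 J/(mol·K).
V = 0.001128 m³
0.001128 m³ × (1 ft³ / 0.02832 m³) = 0.03983 ft³

0.0398 ft³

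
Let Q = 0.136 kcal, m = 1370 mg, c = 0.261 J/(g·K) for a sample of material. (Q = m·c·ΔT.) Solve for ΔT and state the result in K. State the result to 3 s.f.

1590 K

Rearranging Q = m·c·ΔT for ΔT: ΔT = Q/(m·c).
Q = 0.136 kcal = 569.0 J; m = 1370 mg = 0.001370 kg; c = 0.261 J/(g·K) = 261.0 J/(kg·K).
ΔT = 1591 K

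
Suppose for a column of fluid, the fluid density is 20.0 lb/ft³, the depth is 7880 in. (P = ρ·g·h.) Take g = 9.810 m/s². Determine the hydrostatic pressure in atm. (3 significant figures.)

Directly: P = ρgh.
ρ = 20.0 lb/ft³ = 320.4 kg/m³; h = 7880 in = 200.2 m; g = 9.810 m/s².
P = 6.290×10^5 Pa  (the unit combination reduces to kg/(m·s²) = Pa)
6.290×10^5 Pa × (1 atm / 1.013×10^5 Pa) = 6.208 atm

6.21 atm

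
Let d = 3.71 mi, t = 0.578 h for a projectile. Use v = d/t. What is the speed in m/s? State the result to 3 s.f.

Directly: v = d/t.
d = 3.71 mi = 5971 m; t = 0.578 h = 2081 s.
v = 2.869 m/s

2.87 m/s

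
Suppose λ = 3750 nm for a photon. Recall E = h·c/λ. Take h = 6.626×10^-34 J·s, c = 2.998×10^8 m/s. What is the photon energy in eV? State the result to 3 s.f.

0.331 eV

E is given directly by: E = hc/λ.
λ = 3750 nm = 3.750×10^-6 m; h = 6.626×10^-34 J·s; c = 2.998×10^8 m/s.
E = 5.297×10^-20 J  (the unit combination reduces to kg·m²/s² = J)
5.297×10^-20 J × (1 eV / 1.602×10^-19 J) = 0.3306 eV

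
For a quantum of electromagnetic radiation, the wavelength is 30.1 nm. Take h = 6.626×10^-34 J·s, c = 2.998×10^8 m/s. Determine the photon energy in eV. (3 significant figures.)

41.2 eV

Directly: E = hc/λ.
λ = 30.1 nm = 3.010×10^-8 m; h = 6.626×10^-34 J·s; c = 2.998×10^8 m/s.
E = 6.600×10^-18 J
6.600×10^-18 J × (1 eV / 1.602×10^-19 J) = 41.19 eV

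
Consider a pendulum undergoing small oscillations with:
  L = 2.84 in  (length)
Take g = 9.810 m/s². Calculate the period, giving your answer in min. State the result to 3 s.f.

Directly: T = 2π√(L/g).
L = 2.84 in = 0.07214 m; g = 9.810 m/s².
T = 0.5388 s
0.5388 s × (1 min / 60.00 s) = 0.008980 min

0.00898 min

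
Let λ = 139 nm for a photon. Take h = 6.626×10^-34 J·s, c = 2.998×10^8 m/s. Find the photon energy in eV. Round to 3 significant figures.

E is given directly by: E = hc/λ.
λ = 139 nm = 1.390×10^-7 m; h = 6.626×10^-34 J·s; c = 2.998×10^8 m/s.
E = 1.429×10^-18 J  (the unit combination reduces to kg·m²/s² = J)
1.429×10^-18 J × (1 eV / 1.602×10^-19 J) = 8.920 eV

8.92 eV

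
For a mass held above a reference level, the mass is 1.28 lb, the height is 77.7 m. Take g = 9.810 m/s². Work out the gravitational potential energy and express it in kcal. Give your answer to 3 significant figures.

0.106 kcal

Directly: PE = mgh.
m = 1.28 lb = 0.5806 kg; h = 77.7 m; g = 9.810 m/s².
PE = 442.6 J
442.6 J × (1 kcal / 4184 J) = 0.1058 kcal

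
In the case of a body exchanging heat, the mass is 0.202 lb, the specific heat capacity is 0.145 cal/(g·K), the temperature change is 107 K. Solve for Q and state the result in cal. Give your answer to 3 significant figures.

Directly: Q = mcΔT.
m = 0.202 lb = 0.09163 kg; c = 0.145 cal/(g·K) = 606.7 J/(kg·K); ΔT = 107 K.
Q = 5948 J
5948 J × (1 cal / 4.184 J) = 1422 cal

1420 cal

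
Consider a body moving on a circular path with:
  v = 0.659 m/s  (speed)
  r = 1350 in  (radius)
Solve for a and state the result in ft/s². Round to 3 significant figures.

0.0416 ft/s²

Directly: a = v²/r.
v = 0.659 m/s; r = 1350 in = 34.29 m.
a = 0.01266 m/s²
0.01266 m/s² × (1 ft/s² / 0.3048 m/s²) = 0.04155 ft/s²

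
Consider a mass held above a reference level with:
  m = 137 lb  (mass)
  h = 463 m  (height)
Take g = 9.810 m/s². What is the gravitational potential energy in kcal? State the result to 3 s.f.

Directly: PE = mgh.
m = 137 lb = 62.14 kg; h = 463 m; g = 9.810 m/s².
PE = 2.823×10^5 J
2.823×10^5 J × (1 kcal / 4184 J) = 67.46 kcal

67.5 kcal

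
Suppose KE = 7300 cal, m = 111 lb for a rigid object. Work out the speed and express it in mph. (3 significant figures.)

Rearranging: v = √(2·KE/m).
KE = 7300 cal = 30543 J; m = 111 lb = 50.35 kg.
v = 34.83 m/s
34.83 m/s × (1 mph / 0.4470 m/s) = 77.92 mph

77.9 mph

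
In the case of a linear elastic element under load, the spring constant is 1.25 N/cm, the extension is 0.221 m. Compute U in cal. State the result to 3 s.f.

0.730 cal

U is given directly by: U = ½kx².
k = 1.25 N/cm = 125.0 N/m; x = 0.221 m.
U = 3.053 J
3.053 J × (1 cal / 4.184 J) = 0.7296 cal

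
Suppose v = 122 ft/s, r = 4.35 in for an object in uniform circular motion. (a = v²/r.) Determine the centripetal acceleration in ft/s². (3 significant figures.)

41100 ft/s²

Directly: a = v²/r.
v = 122 ft/s = 37.19 m/s; r = 4.35 in = 0.1105 m.
a = 12515 m/s²
12515 m/s² × (1 ft/s² / 0.3048 m/s²) = 41059 ft/s²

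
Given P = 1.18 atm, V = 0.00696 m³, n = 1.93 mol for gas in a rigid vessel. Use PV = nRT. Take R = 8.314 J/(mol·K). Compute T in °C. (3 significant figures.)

-221 °C

Rearranging PV = nRT for T: T = PV/(nR).
P = 1.18 atm = 1.196×10^5 Pa; V = 0.00696 m³; n = 1.93 mol; R = 8.314 J/(mol·K).
T = 51.86 K
51.86 K − 273.15 = -221.3 °C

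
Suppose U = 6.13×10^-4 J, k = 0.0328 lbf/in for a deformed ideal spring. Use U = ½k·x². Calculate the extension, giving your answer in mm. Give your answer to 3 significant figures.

Solving U = ½k·x² for x: x = √(2U/k).
U = 6.13×10^-4 J; k = 0.0328 lbf/in = 5.744 N/m.
x = 0.01461 m
0.01461 m × (1 mm / 0.001000 m) = 14.61 mm

14.6 mm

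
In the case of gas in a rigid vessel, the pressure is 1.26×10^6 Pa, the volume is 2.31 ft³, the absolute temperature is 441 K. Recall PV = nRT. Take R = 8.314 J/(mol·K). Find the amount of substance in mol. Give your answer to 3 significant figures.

22.5 mol

Rearranging PV = nRT for n: n = PV/(RT).
P = 1.26×10^6 Pa; V = 2.31 ft³ = 0.06541 m³; T = 441 K; R = 8.314 J/(mol·K).
n = 22.48 mol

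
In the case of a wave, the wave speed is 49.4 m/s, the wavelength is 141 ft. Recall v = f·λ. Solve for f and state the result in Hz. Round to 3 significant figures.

Solving v = f·λ for f: f = v/λ.
v = 49.4 m/s; λ = 141 ft = 42.98 m.
f = 1.149 Hz

1.15 Hz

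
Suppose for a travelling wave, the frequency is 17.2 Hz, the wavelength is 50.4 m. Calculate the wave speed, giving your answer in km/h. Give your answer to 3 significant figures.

3120 km/h

v is given directly by: v = fλ.
f = 17.2 Hz; λ = 50.4 m.
v = 866.9 m/s
866.9 m/s × (1 km/h / 0.2778 m/s) = 3121 km/h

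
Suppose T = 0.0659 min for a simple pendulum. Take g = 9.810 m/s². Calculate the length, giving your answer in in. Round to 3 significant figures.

153 in

Solving T = 2π√(L/g) for L: L = g·(T/2π)².
T = 0.0659 min = 3.954 s; g = 9.810 m/s².
L = 3.885 m
3.885 m × (1 in / 0.02540 m) = 152.9 in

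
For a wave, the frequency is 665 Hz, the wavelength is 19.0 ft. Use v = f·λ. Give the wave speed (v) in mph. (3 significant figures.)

v is given directly by: v = fλ.
f = 665 Hz; λ = 19.0 ft = 5.791 m.
v = 3851 m/s
3851 m/s × (1 mph / 0.4470 m/s) = 8615 mph

8610 mph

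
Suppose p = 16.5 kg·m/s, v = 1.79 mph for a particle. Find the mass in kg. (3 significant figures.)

Rearranging: m = p/v.
p = 16.5 kg·m/s; v = 1.79 mph = 0.8002 m/s.
m = 20.62 kg

20.6 kg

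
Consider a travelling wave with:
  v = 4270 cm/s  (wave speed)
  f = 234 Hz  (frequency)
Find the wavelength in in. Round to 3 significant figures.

Rearranging v = f·λ for λ: λ = v/f.
v = 4270 cm/s = 42.70 m/s; f = 234 Hz.
λ = 0.1825 m
0.1825 m × (1 in / 0.02540 m) = 7.184 in

7.18 in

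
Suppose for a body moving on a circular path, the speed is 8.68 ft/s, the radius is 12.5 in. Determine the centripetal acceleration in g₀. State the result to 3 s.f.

2.25 g₀

Directly: a = v²/r.
v = 8.68 ft/s = 2.646 m/s; r = 12.5 in = 0.3175 m.
a = 22.05 m/s²
22.05 m/s² × (1 g₀ / 9.807 m/s²) = 2.248 g₀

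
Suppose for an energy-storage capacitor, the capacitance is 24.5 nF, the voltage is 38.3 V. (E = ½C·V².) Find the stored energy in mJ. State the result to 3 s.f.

Directly: E = ½CV².
C = 24.5 nF = 2.450×10^-8 F; V = 38.3 V.
E = 1.797×10^-5 J
1.797×10^-5 J × (1 mJ / 0.001000 J) = 0.01797 mJ

0.0180 mJ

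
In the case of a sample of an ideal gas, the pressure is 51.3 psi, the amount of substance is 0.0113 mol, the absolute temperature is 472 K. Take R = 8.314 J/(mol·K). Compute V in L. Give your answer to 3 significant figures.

0.125 L

From the ideal-gas law: V = nRT/P.
P = 51.3 psi = 3.537×10^5 Pa; n = 0.0113 mol; T = 472 K; R = 8.314 J/(mol·K).
V = 1.254×10^-4 m³
1.254×10^-4 m³ × (1 L / 0.001000 m³) = 0.1254 L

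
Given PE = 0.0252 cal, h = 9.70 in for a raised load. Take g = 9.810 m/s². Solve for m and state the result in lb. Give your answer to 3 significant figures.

0.0962 lb

Rearranging: m = PE/(g·h).
PE = 0.0252 cal = 0.1054 J; h = 9.70 in = 0.2464 m; g = 9.810 m/s².
m = 0.04362 kg
0.04362 kg × (1 lb / 0.4536 kg) = 0.09617 lb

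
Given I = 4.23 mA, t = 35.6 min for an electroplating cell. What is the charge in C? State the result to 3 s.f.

9.04 C

Directly: q = It.
I = 4.23 mA = 0.004230 A; t = 35.6 min = 2136 s.
q = 9.035 C  (the unit combination reduces to A·s = C)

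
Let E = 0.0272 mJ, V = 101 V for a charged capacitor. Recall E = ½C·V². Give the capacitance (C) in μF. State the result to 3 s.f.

Rearranging: C = 2E/V².
E = 0.0272 mJ = 2.720×10^-5 J; V = 101 V.
C = 5.333×10^-9 F
5.333×10^-9 F × (1 μF / 1.000×10^-6 F) = 0.005333 μF

0.00533 μF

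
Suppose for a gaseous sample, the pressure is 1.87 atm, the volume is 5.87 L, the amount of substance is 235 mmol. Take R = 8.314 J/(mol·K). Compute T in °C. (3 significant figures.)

From the ideal-gas law: T = PV/(nR).
P = 1.87 atm = 1.895×10^5 Pa; V = 5.87 L = 0.005870 m³; n = 235 mmol = 0.2350 mol; R = 8.314 J/(mol·K).
T = 569.3 K
569.3 K − 273.15 = 296.1 °C

296 °C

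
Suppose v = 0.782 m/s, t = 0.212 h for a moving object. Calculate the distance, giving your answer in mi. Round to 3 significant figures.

Rearranging: d = v·t.
v = 0.782 m/s; t = 0.212 h = 763.2 s.
d = 596.8 m
596.8 m × (1 mi / 1609 m) = 0.3708 mi

0.371 mi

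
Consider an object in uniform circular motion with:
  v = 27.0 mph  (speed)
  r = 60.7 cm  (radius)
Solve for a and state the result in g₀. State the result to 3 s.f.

a is given directly by: a = v²/r.
v = 27.0 mph = 12.07 m/s; r = 60.7 cm = 0.6070 m.
a = 240.0 m/s²
240.0 m/s² × (1 g₀ / 9.807 m/s²) = 24.47 g₀

24.5 g₀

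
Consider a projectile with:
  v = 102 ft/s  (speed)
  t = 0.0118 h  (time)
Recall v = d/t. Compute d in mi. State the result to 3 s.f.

Rearranging v = d/t for d: d = v·t.
v = 102 ft/s = 31.09 m/s; t = 0.0118 h = 42.48 s.
d = 1321 m
1321 m × (1 mi / 1609 m) = 0.8206 mi

0.821 mi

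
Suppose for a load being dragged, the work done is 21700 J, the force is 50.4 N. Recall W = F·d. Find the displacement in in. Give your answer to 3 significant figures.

17000 in

Rearranging: d = W/F.
W = 21700 J; F = 50.4 N.
d = 430.6 m
430.6 m × (1 in / 0.02540 m) = 16951 in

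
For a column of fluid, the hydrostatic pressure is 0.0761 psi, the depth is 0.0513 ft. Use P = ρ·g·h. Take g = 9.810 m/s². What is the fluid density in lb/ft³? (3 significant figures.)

214 lb/ft³

Rearranging P = ρ·g·h for ρ: ρ = P/(g·h).
P = 0.0761 psi = 524.7 Pa; h = 0.0513 ft = 0.01564 m; g = 9.810 m/s².
ρ = 3421 kg/m³
3421 kg/m³ × (1 lb/ft³ / 16.02 kg/m³) = 213.5 lb/ft³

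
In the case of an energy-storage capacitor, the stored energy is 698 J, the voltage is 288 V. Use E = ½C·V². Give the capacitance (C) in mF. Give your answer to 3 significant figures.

16.8 mF

Rearranging E = ½C·V² for C: C = 2E/V².
E = 698 J; V = 288 V.
C = 0.01683 F
0.01683 F × (1 mF / 0.001000 F) = 16.83 mF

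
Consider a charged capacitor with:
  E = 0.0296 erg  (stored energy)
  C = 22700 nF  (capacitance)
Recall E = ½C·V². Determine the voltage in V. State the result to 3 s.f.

0.0161 V

Solving E = ½C·V² for V: V = √(2E/C).
E = 0.0296 erg = 2.960×10^-9 J; C = 22700 nF = 2.270×10^-5 F.
V = 0.01615 V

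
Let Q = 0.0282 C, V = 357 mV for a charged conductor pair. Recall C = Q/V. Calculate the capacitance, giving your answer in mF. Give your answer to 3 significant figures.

Directly: C = Q/V.
Q = 0.0282 C; V = 357 mV = 0.3570 V.
C = 0.07899 F
0.07899 F × (1 mF / 0.001000 F) = 78.99 mF

79.0 mF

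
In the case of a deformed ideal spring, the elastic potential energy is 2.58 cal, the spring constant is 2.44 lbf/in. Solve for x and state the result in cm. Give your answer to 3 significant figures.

Rearranging U = ½k·x² for x: x = √(2U/k).
U = 2.58 cal = 10.79 J; k = 2.44 lbf/in = 427.3 N/m.
x = 0.2248 m
0.2248 m × (1 cm / 0.01000 m) = 22.48 cm

22.5 cm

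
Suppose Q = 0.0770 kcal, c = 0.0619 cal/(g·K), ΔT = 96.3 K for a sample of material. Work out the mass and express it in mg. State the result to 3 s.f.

Rearranging: m = Q/(c·ΔT).
Q = 0.0770 kcal = 322.2 J; c = 0.0619 cal/(g·K) = 259.0 J/(kg·K); ΔT = 96.3 K.
m = 0.01292 kg
0.01292 kg × (1 mg / 1.000×10^-6 kg) = 12917 mg

12900 mg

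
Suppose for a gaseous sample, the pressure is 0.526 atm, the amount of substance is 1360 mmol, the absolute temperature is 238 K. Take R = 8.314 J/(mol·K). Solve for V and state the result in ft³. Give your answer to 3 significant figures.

1.78 ft³

Rearranging: V = nRT/P.
P = 0.526 atm = 53297 Pa; n = 1360 mmol = 1.360 mol; T = 238 K; R = 8.314 J/(mol·K).
V = 0.05049 m³
0.05049 m³ × (1 ft³ / 0.02832 m³) = 1.783 ft³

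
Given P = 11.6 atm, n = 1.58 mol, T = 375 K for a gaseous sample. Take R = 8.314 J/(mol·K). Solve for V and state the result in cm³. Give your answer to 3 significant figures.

Solving PV = nRT for V: V = nRT/P.
P = 11.6 atm = 1.175×10^6 Pa; n = 1.58 mol; T = 375 K; R = 8.314 J/(mol·K).
V = 0.004191 m³
0.004191 m³ × (1 cm³ / 1.000×10^-6 m³) = 4191 cm³

4190 cm³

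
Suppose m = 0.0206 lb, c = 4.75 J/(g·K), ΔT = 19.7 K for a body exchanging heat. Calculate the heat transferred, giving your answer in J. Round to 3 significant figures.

Q is given directly by: Q = mcΔT.
m = 0.0206 lb = 0.009344 kg; c = 4.75 J/(g·K) = 4750 J/(kg·K); ΔT = 19.7 K.
Q = 874.4 J

874 J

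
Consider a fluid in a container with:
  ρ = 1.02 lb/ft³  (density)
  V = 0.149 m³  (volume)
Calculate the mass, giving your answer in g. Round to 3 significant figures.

Solving ρ = m/V for m: m = ρV.
ρ = 1.02 lb/ft³ = 16.34 kg/m³; V = 0.149 m³.
m = 2.434 kg
2.434 kg × (1 g / 0.001000 kg) = 2434 g

2430 g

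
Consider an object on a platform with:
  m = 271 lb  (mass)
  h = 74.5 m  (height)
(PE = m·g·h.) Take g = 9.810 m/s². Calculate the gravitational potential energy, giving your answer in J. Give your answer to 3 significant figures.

Directly: PE = mgh.
m = 271 lb = 122.9 kg; h = 74.5 m; g = 9.810 m/s².
PE = 89838 J

89800 J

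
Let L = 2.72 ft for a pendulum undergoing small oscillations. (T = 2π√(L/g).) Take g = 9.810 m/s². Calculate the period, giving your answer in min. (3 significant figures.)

0.0304 min

Directly: T = 2π√(L/g).
L = 2.72 ft = 0.8291 m; g = 9.810 m/s².
T = 1.827 s
1.827 s × (1 min / 60.00 s) = 0.03044 min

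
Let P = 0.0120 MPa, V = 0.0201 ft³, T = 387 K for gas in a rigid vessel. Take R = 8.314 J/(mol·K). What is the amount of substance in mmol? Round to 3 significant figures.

From the ideal-gas law: n = PV/(RT).
P = 0.0120 MPa = 12000 Pa; V = 0.0201 ft³ = 5.692×10^-4 m³; T = 387 K; R = 8.314 J/(mol·K).
n = 0.002123 mol
0.002123 mol × (1 mmol / 0.001000 mol) = 2.123 mmol

2.12 mmol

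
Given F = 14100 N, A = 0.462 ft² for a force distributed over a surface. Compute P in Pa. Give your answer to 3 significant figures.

P is given directly by: P = F/A.
F = 14100 N; A = 0.462 ft² = 0.04292 m².
P = 3.285×10^5 Pa

3.29×10^5 Pa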